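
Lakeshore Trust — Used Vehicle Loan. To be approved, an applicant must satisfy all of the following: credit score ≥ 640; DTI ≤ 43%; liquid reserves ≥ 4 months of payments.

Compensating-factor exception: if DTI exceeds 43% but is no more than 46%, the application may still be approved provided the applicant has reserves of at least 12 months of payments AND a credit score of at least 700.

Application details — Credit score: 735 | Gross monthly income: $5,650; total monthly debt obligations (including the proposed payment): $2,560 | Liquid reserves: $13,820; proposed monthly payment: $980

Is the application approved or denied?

Approved

Credit score 735 ≥ 640 (meets base)
DTI = 2,560/5,650 = 45.3% > 43% — standard DTI limit exceeded.
Reserves: 13,820 ÷ 980 = 14.1 months (meets 4-month minimum)
45.3% falls in the override range (43%–46%), so the compensating-factor test applies.
Override check — reserves: 14.1 mo (ok); score: 735 (ok).
Both compensating conditions met → exception applies.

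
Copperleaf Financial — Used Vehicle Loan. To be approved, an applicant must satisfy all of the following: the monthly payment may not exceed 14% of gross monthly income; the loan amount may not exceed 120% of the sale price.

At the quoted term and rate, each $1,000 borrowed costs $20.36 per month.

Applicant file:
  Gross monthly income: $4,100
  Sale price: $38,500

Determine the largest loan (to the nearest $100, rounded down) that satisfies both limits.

Payment cap: 14% × $4,100 = $574/month.
At $20.36 per $1,000, that supports 574/20.36 × 1,000 ≈ $28,192 → $28,100.
LTV cap: 120% × $38,500 = $46,200 → $46,200.
Binding constraint: payment-to-income.

$28,100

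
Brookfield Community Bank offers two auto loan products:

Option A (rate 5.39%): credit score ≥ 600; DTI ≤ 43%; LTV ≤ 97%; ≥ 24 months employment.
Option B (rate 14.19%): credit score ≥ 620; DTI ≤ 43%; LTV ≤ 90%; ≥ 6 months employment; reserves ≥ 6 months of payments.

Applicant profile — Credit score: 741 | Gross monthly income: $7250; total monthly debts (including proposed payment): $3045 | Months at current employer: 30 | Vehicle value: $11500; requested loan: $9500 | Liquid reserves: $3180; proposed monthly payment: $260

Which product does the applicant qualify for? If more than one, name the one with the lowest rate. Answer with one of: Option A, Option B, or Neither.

DTI = 3,045/7,250 = 42%.
LTV = 9,500/11,500 = 82.6%.
Reserves = 3,180/260 = 12.2 months.
Option A: score 741 ≥ 600; DTI 42% ≤ 43%; LTV 82.6% ≤ 97%; employment 30 ≥ 24 mo → qualifies.
Option B: score 741 ≥ 620; DTI 42% ≤ 43%; LTV 82.6% ≤ 90%; employment 30 ≥ 6 mo; reserves 12.2 ≥ 6 mo → qualifies.
Qualifying: Option A, Option B. Lowest rate is 5.39% → Option A.

Option A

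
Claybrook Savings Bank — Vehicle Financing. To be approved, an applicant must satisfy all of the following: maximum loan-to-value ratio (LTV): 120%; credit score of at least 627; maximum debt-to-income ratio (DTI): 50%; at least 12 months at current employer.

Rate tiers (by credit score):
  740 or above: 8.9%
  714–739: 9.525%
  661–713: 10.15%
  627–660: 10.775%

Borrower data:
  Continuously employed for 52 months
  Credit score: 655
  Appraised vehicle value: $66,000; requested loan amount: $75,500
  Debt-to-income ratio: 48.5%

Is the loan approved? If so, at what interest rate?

Approved at 10.775%

Credit score 655 ≥ 627 (meets minimum)
Employment 52 ≥ 12 months
Loan-to-value = 75,500/66,000 = 114.4% — pass (120% max)
Debt-to-income 48.5% vs 50% cap — pass
All requirements met. Score 655 falls in the 627–660 tier → 10.775%.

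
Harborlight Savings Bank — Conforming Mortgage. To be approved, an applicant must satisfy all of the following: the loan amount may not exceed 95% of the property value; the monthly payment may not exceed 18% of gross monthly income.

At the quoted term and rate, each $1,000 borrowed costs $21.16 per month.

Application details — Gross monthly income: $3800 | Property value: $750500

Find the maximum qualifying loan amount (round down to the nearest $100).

$32,300

Payment cap: 18% × $3,800 = $684/month.
At $21.16 per $1,000, that supports 684/21.16 × 1,000 ≈ $32,325 → $32,300.
LTV cap: 95% × $750,500 = $712,975 → $712,900.
Binding constraint: payment-to-income.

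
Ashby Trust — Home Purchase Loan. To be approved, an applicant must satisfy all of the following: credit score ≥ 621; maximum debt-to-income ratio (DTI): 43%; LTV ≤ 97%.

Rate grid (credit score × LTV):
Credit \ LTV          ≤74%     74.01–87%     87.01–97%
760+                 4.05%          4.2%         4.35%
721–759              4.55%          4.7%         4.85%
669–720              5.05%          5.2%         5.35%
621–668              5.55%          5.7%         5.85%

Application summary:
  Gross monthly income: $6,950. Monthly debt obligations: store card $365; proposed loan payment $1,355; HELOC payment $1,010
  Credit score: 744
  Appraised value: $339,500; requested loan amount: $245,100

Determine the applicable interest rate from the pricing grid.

Credit score 744 ≥ 621; Total monthly debts = (365 + 1,355 + 1,010) = 2,730. Debt-to-income = 2,730/6,950 = 39.3% — meets 43% limit
Loan-to-value = 245,100/339,500 = 72.2% — pass (97% max)
Score 744 is in the 721–759 band; LTV 72.2% is in the ≤74% band → 4.55%.

4.55%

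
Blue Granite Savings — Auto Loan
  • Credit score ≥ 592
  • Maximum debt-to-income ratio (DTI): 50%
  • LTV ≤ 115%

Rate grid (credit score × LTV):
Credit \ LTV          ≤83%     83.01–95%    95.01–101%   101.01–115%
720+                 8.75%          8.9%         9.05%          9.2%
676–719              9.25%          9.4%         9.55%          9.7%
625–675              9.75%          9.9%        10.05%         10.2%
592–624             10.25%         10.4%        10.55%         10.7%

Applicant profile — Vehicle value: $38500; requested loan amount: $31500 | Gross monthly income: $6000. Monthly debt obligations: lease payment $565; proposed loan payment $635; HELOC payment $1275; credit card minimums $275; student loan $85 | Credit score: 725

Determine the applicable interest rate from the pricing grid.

Credit score 725 ≥ 592; Total monthly debts = (565 + 635 + 1,275 + 275 + 85) = 2,835. Debt-to-income = 2,835/6,000 = 47.2% — meets 50% limit
Loan-to-value = 31,500/38,500 = 81.8% — pass (115% max)
Row: 725 falls in 720+. Column: 81.8% falls in ≤83%. Rate = 8.75%.

8.75%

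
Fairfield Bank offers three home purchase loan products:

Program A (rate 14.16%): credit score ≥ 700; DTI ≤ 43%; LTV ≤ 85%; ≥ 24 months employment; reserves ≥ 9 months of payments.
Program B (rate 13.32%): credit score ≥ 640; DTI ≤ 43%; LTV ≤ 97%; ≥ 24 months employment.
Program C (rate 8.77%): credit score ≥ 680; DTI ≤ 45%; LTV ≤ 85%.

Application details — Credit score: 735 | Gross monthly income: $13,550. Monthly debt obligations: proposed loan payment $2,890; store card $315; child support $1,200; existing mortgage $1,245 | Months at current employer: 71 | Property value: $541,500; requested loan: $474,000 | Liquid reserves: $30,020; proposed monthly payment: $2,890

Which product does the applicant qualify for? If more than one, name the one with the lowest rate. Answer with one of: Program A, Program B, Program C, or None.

Program B

Total debts = (2,890 + 315 + 1,200 + 1,245) = 5,650; DTI = 5,650/13,550 = 41.7%.
LTV = 474,000/541,500 = 87.5%.
Reserves = 30,020/2,890 = 10.4 months.
Program A: score 735 ≥ 700; DTI 41.7% ≤ 43%; LTV 87.5% > 85%; employment 71 ≥ 24 mo; reserves 10.4 ≥ 9 mo → does not qualify.
Program B: score 735 ≥ 640; DTI 41.7% ≤ 43%; LTV 87.5% ≤ 97%; employment 71 ≥ 24 mo → qualifies.
Program C: score 735 ≥ 680; DTI 41.7% ≤ 45%; LTV 87.5% > 85% → does not qualify.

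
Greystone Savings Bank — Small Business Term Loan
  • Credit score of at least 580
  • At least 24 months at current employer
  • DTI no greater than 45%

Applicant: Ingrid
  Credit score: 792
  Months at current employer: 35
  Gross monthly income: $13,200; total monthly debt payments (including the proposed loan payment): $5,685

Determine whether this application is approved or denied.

Credit score 792 ≥ 580 (meets)
Employment 35 ≥ 24 months
DTI = 5,685/13,200 = 43.1% ≤ 45%
All criteria satisfied.

Approved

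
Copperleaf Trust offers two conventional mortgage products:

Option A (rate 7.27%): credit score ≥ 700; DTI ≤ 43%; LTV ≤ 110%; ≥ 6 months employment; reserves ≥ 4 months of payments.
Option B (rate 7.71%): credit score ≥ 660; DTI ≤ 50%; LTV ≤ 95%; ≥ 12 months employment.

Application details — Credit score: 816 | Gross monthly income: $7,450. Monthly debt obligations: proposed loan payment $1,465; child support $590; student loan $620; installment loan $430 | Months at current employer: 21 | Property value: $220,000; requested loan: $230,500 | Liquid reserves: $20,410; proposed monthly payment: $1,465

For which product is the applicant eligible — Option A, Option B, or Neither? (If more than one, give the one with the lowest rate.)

Total debts = (1,465 + 590 + 620 + 430) = 3,105; DTI = 3,105/7,450 = 41.7%.
LTV = 230,500/220,000 = 104.8%.
Reserves = 20,410/1,465 = 13.9 months.
Option A: score 816 ≥ 700; DTI 41.7% ≤ 43%; LTV 104.8% ≤ 110%; employment 21 ≥ 6 mo; reserves 13.9 ≥ 4 mo → qualifies.
Option B: score 816 ≥ 660; DTI 41.7% ≤ 50%; LTV 104.8% > 95%; employment 21 ≥ 12 mo → does not qualify.

Option A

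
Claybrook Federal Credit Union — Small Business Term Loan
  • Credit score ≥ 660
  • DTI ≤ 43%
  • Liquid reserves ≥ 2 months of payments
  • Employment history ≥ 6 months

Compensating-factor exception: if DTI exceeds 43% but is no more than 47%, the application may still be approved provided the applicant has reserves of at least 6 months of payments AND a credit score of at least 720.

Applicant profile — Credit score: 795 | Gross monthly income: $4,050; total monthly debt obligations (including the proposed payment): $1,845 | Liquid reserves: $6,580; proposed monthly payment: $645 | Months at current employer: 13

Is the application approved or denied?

Credit score 795 ≥ 660 (meets base)
DTI = 1,845/4,050 = 45.6% > 43% — standard DTI limit exceeded.
Reserves: 6,580 ÷ 645 = 10.2 months (meets 2-month minimum)
Employment 13 ≥ 6 months
45.6% falls in the override range (43%–47%), so the compensating-factor test applies.
Reserves 10.2 ≥ 6 months; credit score 795 ≥ 720.
Both override conditions satisfied; DTI exception granted.

Approved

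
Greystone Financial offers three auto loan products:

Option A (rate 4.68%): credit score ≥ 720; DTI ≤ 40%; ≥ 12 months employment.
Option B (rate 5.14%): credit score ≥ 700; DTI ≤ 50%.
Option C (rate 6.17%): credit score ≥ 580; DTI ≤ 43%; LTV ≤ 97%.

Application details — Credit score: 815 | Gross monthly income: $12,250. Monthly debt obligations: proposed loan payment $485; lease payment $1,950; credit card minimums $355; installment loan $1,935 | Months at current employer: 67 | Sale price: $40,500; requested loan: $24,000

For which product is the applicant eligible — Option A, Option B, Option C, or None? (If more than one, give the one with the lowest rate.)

Total debts = (485 + 1,950 + 355 + 1,935) = 4,725; DTI = 4,725/12,250 = 38.6%.
LTV = 24,000/40,500 = 59.3%.
Option A: score 815 ≥ 720; DTI 38.6% ≤ 40%; employment 67 ≥ 12 mo → qualifies.
Option B: score 815 ≥ 700; DTI 38.6% ≤ 50% → qualifies.
Option C: score 815 ≥ 580; DTI 38.6% ≤ 43%; LTV 59.3% ≤ 97% → qualifies.
Qualifying: Option A, Option B, Option C. Lowest rate is 4.68% → Option A.

Option A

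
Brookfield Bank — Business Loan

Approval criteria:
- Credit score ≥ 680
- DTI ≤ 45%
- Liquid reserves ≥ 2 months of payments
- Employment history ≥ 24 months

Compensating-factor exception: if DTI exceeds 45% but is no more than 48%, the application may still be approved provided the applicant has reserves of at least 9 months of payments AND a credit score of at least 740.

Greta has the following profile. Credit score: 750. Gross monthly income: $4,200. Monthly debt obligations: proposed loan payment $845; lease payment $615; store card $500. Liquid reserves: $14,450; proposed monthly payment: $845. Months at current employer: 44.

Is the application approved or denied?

Credit score 750 ≥ 680 (meets base)
Total debts = (845 + 615 + 500) = 1,960. DTI = 1,960/4,200 = 46.7% > 45% — standard DTI limit exceeded.
Reserves = 14,450/845 = 17.1 months ≥ 2
Employment 44 ≥ 24 months
46.7% falls in the override range (45%–48%), so the compensating-factor test applies.
Override check — reserves: 17.1 mo (ok); score: 750 (ok).
Both override conditions satisfied; DTI exception granted.

Approved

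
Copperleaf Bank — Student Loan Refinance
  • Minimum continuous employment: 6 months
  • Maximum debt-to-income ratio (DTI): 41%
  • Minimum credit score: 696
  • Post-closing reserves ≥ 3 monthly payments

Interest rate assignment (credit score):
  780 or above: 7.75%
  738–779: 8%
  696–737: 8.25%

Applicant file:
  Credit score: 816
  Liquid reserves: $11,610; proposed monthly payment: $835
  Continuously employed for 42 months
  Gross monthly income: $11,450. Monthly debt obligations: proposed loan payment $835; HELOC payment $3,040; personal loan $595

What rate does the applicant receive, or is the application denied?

Credit score 816 ≥ 696 (meets minimum)
Total monthly debts = (835 + 3,040 + 595) = 4,470. Debt-to-income = 4,470/11,450 = 39% — meets 41% limit
Employment 42 ≥ 6 months
Reserves = 11,610/835 = 13.9 months ≥ 3
All requirements met. Score 816 falls in the 780 or above tier → 7.75%.

Approved at 7.75%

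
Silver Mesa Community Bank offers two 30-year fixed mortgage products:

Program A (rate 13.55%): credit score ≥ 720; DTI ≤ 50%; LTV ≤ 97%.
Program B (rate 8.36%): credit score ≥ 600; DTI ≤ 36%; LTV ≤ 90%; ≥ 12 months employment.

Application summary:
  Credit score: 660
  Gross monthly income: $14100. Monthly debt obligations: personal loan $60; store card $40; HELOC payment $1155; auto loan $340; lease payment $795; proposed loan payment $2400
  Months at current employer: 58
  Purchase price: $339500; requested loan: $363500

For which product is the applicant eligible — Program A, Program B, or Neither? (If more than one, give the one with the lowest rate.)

Total debts = (60 + 40 + 1,155 + 340 + 795 + 2,400) = 4,790; DTI = 4,790/14,100 = 34%.
LTV = 363,500/339,500 = 107.1%.
Program A: score 660 < 720; DTI 34% ≤ 50%; LTV 107.1% > 97% → does not qualify.
Program B: score 660 ≥ 600; DTI 34% ≤ 36%; LTV 107.1% > 90%; employment 58 ≥ 12 mo → does not qualify.

Neither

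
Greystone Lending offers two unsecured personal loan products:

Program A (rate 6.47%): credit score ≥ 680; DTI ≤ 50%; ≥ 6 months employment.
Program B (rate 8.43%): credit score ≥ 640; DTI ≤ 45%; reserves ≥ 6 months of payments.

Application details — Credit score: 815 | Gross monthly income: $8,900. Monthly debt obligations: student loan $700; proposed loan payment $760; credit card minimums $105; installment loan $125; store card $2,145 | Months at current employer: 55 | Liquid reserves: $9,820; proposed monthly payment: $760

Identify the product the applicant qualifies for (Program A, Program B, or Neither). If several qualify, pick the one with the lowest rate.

Total debts = (700 + 760 + 105 + 125 + 2,145) = 3,835; DTI = 3,835/8,900 = 43.1%.
Reserves = 9,820/760 = 12.9 months.
Program A: score 815 ≥ 680; DTI 43.1% ≤ 50%; employment 55 ≥ 6 mo → qualifies.
Program B: score 815 ≥ 640; DTI 43.1% ≤ 45%; reserves 12.9 ≥ 6 mo → qualifies.
Qualifying: Program A, Program B. Lowest rate is 6.47% → Program A.

Program A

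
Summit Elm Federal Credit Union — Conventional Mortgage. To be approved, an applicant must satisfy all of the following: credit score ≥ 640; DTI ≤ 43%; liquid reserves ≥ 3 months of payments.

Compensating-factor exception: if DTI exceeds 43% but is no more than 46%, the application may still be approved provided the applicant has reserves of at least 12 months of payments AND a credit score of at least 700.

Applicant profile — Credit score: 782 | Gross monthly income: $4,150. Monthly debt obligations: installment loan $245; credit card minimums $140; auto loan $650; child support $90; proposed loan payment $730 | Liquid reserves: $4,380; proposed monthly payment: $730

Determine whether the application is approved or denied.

Denied

Credit score 782 ≥ 640 (meets base)
Total debts = (245 + 140 + 650 + 90 + 730) = 1,855. DTI: 1,855 ÷ 4,150 = 44.7%, over the 43% base limit.
Reserves: 4,380 ÷ 730 = 6.0 months (meets 3-month minimum)
44.7% falls in the override range (43%–46%), so the compensating-factor test applies.
Reserves 6.0 < 12 months; credit score 782 ≥ 700.
Override conditions not both satisfied; exception does not apply.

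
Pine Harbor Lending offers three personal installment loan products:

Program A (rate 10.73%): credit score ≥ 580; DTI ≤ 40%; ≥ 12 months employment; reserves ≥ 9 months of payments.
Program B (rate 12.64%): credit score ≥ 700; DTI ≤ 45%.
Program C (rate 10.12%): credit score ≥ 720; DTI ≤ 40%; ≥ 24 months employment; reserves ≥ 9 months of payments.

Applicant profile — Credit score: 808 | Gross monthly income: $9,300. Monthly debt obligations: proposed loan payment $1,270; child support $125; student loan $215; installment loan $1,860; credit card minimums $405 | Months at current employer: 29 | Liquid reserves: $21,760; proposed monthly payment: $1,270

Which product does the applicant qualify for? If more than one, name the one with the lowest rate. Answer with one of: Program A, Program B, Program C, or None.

Program B

Total debts = (1,270 + 125 + 215 + 1,860 + 405) = 3,875; DTI = 3,875/9,300 = 41.7%.
Reserves = 21,760/1,270 = 17.1 months.
Program A: score 808 ≥ 580; DTI 41.7% > 40%; employment 29 ≥ 12 mo; reserves 17.1 ≥ 9 mo → does not qualify.
Program B: score 808 ≥ 700; DTI 41.7% ≤ 45% → qualifies.
Program C: score 808 ≥ 720; DTI 41.7% > 40%; employment 29 ≥ 24 mo; reserves 17.1 ≥ 9 mo → does not qualify.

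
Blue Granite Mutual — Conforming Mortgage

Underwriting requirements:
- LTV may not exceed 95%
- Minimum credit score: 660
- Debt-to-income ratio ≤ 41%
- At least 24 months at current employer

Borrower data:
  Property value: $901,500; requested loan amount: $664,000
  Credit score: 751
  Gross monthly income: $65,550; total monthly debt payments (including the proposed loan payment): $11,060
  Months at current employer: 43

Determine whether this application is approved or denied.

Approved

LTV: 664,000 ÷ 901,500 = 73.7%, within 95% cap
Credit score 751 ≥ 660 (meets)
DTI = 11,060/65,550 = 16.9% ≤ 41%
Employment 43 ≥ 24 months
All criteria satisfied.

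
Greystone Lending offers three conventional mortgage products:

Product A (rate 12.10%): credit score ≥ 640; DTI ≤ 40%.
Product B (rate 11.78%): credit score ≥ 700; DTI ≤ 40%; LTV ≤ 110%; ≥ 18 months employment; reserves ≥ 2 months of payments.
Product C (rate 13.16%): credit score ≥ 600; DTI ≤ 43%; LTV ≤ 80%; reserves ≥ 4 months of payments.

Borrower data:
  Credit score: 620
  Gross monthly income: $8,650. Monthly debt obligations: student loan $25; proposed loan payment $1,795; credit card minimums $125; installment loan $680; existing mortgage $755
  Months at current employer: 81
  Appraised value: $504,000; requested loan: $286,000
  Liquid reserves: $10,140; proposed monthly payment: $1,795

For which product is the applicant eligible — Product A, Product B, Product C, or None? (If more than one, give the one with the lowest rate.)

Product C

Total debts = (25 + 1,795 + 125 + 680 + 755) = 3,380; DTI = 3,380/8,650 = 39.1%.
LTV = 286,000/504,000 = 56.7%.
Reserves = 10,140/1,795 = 5.6 months.
Product A: score 620 < 640; DTI 39.1% ≤ 40% → does not qualify.
Product B: score 620 < 700; DTI 39.1% ≤ 40%; LTV 56.7% ≤ 110%; employment 81 ≥ 18 mo; reserves 5.6 ≥ 2 mo → does not qualify.
Product C: score 620 ≥ 600; DTI 39.1% ≤ 43%; LTV 56.7% ≤ 80%; reserves 5.6 ≥ 4 mo → qualifies.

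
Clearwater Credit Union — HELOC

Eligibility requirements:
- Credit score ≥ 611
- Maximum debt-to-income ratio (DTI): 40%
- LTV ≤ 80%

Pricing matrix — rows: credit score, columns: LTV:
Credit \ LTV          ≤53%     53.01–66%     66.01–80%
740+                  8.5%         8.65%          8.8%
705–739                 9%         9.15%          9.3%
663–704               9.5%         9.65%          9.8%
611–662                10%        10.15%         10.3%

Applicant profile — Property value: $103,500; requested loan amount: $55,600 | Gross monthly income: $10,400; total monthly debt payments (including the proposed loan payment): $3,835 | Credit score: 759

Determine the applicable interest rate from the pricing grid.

8.65%

Credit score 759 ≥ 611; Debt-to-income = 3,835/10,400 = 36.9% — meets 40% limit
LTV: 55,600 ÷ 103,500 = 53.7%, within 80% cap
Credit 759 → row 740+; LTV 53.7% → column 53.01–66%. Grid cell → 8.65%.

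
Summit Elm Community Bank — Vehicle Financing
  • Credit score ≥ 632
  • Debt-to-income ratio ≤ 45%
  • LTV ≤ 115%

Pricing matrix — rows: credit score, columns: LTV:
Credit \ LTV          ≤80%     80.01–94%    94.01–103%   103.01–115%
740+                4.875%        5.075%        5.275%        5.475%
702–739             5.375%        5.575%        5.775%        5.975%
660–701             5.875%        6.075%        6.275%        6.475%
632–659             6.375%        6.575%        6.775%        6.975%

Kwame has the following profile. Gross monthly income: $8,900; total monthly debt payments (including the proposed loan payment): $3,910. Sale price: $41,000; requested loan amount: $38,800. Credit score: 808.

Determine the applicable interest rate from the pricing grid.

Credit score 808 ≥ 632; DTI: 3,910 ÷ 8,900 = 43.9%, within the 45% cap
Loan-to-value = 38,800/41,000 = 94.6% — pass (115% max)
Row: 808 falls in 740+. Column: 94.6% falls in 94.01–103%. Rate = 5.275%.

5.275%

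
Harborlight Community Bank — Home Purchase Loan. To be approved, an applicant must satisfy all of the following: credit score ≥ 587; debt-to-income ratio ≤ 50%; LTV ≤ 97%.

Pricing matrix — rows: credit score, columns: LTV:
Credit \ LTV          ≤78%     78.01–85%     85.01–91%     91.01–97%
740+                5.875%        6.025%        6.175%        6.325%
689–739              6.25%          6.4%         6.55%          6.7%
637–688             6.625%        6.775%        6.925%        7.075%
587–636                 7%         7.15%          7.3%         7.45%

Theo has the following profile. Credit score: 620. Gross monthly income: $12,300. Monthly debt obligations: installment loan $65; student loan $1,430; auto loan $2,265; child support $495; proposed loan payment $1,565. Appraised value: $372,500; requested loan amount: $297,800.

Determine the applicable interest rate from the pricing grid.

Credit score 620 ≥ 587; Total monthly debts = (65 + 1,430 + 2,265 + 495 + 1,565) = 5,820. Debt-to-income = 5,820/12,300 = 47.3% — meets 50% limit
LTV = 297,800/372,500 = 79.9% ≤ 97%
Credit 620 → row 587–636; LTV 79.9% → column 78.01–85%. Grid cell → 7.15%.

7.15%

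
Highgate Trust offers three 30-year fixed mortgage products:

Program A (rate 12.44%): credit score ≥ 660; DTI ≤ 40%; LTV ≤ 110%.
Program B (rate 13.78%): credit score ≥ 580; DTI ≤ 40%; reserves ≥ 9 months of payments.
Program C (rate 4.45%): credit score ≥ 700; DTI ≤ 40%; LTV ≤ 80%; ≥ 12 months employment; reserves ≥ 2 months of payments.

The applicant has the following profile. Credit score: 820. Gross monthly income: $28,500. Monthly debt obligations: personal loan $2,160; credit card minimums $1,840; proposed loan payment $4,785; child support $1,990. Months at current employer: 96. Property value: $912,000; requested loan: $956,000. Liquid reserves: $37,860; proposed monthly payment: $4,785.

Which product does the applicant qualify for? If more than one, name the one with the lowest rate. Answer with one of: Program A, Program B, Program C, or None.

Program A

Total debts = (2,160 + 1,840 + 4,785 + 1,990) = 10,775; DTI = 10,775/28,500 = 37.8%.
LTV = 956,000/912,000 = 104.8%.
Reserves = 37,860/4,785 = 7.9 months.
Program A: score 820 ≥ 660; DTI 37.8% ≤ 40%; LTV 104.8% ≤ 110% → qualifies.
Program B: score 820 ≥ 580; DTI 37.8% ≤ 40%; reserves 7.9 < 9 mo → does not qualify.
Program C: score 820 ≥ 700; DTI 37.8% ≤ 40%; LTV 104.8% > 80%; employment 96 ≥ 12 mo; reserves 7.9 ≥ 2 mo → does not qualify.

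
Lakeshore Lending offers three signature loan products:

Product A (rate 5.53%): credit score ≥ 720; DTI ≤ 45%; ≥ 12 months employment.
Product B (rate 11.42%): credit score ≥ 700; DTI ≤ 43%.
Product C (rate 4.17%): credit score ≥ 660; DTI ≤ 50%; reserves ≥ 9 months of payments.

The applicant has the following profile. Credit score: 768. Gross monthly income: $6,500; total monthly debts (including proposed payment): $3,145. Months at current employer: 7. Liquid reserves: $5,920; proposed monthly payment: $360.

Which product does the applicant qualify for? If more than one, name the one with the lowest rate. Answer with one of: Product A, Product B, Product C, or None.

Product C

DTI = 3,145/6,500 = 48.4%.
Reserves = 5,920/360 = 16.4 months.
Product A: score 768 ≥ 720; DTI 48.4% > 45%; employment 7 < 12 mo → does not qualify.
Product B: score 768 ≥ 700; DTI 48.4% > 43% → does not qualify.
Product C: score 768 ≥ 660; DTI 48.4% ≤ 50%; reserves 16.4 ≥ 9 mo → qualifies.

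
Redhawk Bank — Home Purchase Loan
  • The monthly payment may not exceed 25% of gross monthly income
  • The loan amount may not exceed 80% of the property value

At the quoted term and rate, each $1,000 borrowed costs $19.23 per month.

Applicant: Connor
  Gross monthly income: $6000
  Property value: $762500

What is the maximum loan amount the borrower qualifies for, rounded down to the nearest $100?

Payment cap: 25% × $6,000 = $1,500/month.
At $19.23 per $1,000, that supports 1,500/19.23 × 1,000 ≈ $78,003 → $78,000.
LTV cap: 80% × $762,500 = $610,000 → $610,000.
Binding constraint: payment-to-income.

$78,000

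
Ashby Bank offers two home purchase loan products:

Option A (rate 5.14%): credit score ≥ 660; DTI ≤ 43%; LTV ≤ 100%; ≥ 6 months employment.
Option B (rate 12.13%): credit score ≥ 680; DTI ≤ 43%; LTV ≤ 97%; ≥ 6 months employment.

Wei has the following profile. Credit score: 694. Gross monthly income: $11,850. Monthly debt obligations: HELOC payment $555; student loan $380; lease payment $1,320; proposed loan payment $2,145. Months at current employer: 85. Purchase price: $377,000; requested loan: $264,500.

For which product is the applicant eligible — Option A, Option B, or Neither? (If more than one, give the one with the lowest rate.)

Total debts = (555 + 380 + 1,320 + 2,145) = 4,400; DTI = 4,400/11,850 = 37.1%.
LTV = 264,500/377,000 = 70.2%.
Option A: score 694 ≥ 660; DTI 37.1% ≤ 43%; LTV 70.2% ≤ 100%; employment 85 ≥ 6 mo → qualifies.
Option B: score 694 ≥ 680; DTI 37.1% ≤ 43%; LTV 70.2% ≤ 97%; employment 85 ≥ 6 mo → qualifies.
Qualifying: Option A, Option B. Lowest rate is 5.14% → Option A.

Option A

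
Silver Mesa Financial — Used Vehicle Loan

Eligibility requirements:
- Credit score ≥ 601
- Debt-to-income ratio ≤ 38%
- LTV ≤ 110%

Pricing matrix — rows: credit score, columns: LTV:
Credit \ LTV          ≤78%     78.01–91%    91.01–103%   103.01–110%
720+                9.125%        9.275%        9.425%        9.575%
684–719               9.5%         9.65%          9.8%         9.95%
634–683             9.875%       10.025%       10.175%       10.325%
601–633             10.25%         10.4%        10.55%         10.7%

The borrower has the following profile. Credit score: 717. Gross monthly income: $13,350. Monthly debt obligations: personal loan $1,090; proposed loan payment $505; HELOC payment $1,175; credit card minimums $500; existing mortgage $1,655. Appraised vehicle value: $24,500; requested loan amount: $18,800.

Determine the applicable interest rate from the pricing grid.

9.5%

Credit score 717 ≥ 601; Total monthly debts = (1,090 + 505 + 1,175 + 500 + 1,655) = 4,925. DTI = 4,925/13,350 = 36.9% ≤ 38%
Loan-to-value = 18,800/24,500 = 76.7% — pass (110% max)
Credit 717 → row 684–719; LTV 76.7% → column ≤78%. Grid cell → 9.5%.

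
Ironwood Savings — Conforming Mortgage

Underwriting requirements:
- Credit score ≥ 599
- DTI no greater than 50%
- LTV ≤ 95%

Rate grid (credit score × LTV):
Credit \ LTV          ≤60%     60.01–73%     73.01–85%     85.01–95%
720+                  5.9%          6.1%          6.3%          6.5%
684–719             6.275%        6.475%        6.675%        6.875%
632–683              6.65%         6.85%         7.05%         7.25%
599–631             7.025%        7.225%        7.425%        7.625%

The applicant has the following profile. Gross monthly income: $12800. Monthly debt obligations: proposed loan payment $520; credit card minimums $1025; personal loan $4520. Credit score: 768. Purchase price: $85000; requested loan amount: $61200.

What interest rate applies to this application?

Credit score 768 ≥ 599; Total monthly debts = (520 + 1,025 + 4,520) = 6,065. Debt-to-income = 6,065/12,800 = 47.4% — meets 50% limit
LTV = 61,200/85,000 = 72% ≤ 95%
Credit 768 → row 720+; LTV 72% → column 60.01–73%. Grid cell → 6.1%.

6.1%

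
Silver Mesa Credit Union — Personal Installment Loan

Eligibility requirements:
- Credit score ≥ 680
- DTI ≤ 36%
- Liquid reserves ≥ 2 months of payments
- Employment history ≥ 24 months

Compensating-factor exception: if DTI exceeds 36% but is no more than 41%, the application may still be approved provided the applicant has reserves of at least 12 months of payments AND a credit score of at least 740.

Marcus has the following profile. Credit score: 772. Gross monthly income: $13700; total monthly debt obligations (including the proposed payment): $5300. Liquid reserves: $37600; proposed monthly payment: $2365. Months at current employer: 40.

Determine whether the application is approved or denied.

Credit score 772 ≥ 680 (meets base)
DTI: 5,300 ÷ 13,700 = 38.7%, over the 36% base limit.
Reserves = 37,600/2,365 = 15.9 months ≥ 2
Employment 40 ≥ 24 months
38.7% falls in the override range (36%–41%), so the compensating-factor test applies.
Reserves 15.9 ≥ 12 months; credit score 772 ≥ 740.
Both override conditions satisfied; DTI exception granted.

Approved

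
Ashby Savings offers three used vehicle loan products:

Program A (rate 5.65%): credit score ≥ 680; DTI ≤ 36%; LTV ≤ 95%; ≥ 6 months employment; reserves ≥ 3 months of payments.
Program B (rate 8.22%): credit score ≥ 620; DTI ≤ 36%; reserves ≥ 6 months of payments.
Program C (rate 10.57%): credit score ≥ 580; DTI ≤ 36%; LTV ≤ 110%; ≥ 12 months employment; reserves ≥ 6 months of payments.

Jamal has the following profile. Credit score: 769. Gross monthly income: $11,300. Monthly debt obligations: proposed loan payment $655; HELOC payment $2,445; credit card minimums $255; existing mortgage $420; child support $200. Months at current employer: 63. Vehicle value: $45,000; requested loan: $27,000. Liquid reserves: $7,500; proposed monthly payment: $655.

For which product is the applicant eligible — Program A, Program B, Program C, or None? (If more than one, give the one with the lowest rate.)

Total debts = (655 + 2,445 + 255 + 420 + 200) = 3,975; DTI = 3,975/11,300 = 35.2%.
LTV = 27,000/45,000 = 60%.
Reserves = 7,500/655 = 11.5 months.
Program A: score 769 ≥ 680; DTI 35.2% ≤ 36%; LTV 60% ≤ 95%; employment 63 ≥ 6 mo; reserves 11.5 ≥ 3 mo → qualifies.
Program B: score 769 ≥ 620; DTI 35.2% ≤ 36%; reserves 11.5 ≥ 6 mo → qualifies.
Program C: score 769 ≥ 580; DTI 35.2% ≤ 36%; LTV 60% ≤ 110%; employment 63 ≥ 12 mo; reserves 11.5 ≥ 6 mo → qualifies.
Qualifying: Program A, Program B, Program C. Lowest rate is 5.65% → Program A.

Program A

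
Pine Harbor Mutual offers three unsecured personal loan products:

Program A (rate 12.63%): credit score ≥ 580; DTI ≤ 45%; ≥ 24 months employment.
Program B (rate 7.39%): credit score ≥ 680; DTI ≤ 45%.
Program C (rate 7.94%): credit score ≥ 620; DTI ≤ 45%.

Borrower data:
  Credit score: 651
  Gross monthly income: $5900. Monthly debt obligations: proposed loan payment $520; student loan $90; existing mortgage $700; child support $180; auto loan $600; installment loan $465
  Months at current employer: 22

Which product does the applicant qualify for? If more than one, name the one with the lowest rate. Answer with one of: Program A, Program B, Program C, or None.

Program C

Total debts = (520 + 90 + 700 + 180 + 600 + 465) = 2,555; DTI = 2,555/5,900 = 43.3%.
Program A: score 651 ≥ 580; DTI 43.3% ≤ 45%; employment 22 < 24 mo → does not qualify.
Program B: score 651 < 680; DTI 43.3% ≤ 45% → does not qualify.
Program C: score 651 ≥ 620; DTI 43.3% ≤ 45% → qualifies.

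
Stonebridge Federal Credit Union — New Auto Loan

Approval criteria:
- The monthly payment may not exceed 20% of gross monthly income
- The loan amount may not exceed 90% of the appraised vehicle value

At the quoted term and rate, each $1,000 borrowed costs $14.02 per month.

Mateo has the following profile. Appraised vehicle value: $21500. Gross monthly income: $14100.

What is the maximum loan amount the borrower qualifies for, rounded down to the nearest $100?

Payment cap: 20% × $14,100 = $2,820/month.
At $14.02 per $1,000, that supports 2,820/14.02 × 1,000 ≈ $201,141 → $201,100.
LTV cap: 90% × $21,500 = $19,350 → $19,300.
Binding constraint: loan-to-value.

$19,300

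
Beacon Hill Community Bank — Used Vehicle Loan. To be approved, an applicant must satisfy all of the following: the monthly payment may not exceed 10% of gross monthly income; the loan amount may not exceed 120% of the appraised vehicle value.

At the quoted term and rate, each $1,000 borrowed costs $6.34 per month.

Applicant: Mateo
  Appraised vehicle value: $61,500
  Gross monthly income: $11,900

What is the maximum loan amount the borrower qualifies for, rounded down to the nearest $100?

Payment cap: 10% × $11,900 = $1,190/month.
At $6.34 per $1,000, that supports 1,190/6.34 × 1,000 ≈ $187,697 → $187,600.
LTV cap: 120% × $61,500 = $73,800 → $73,800.
Binding constraint: loan-to-value.

$73,800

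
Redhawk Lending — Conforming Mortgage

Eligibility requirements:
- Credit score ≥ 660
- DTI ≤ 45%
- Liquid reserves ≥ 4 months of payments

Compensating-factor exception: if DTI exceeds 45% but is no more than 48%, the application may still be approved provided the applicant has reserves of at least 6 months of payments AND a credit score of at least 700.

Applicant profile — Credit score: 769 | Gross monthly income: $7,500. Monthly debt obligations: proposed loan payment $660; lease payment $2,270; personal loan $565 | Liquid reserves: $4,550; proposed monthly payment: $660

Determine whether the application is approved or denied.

Approved

Credit score 769 ≥ 660 (meets base)
Total debts = (660 + 2,270 + 565) = 3,495. DTI = 3,495/7,500 = 46.6% > 45% — standard DTI limit exceeded.
Reserves: 4,550 ÷ 660 = 6.9 months (meets 4-month minimum)
DTI 46.6% is within the 45%–48% exception band; checking compensating factors.
Reserves 6.9 ≥ 6 months; credit score 769 ≥ 700.
Both compensating conditions met → exception applies.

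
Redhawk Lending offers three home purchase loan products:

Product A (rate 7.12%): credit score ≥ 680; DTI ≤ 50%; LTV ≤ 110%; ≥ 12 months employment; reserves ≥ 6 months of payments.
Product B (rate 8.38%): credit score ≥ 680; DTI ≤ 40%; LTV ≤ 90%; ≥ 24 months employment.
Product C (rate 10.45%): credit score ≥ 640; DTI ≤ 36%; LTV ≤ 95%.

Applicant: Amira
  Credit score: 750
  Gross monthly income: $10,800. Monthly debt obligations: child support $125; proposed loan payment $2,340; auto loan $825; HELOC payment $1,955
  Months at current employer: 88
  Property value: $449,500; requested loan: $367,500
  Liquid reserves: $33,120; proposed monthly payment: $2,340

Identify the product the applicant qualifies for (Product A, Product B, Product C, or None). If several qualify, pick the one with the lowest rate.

Total debts = (125 + 2,340 + 825 + 1,955) = 5,245; DTI = 5,245/10,800 = 48.6%.
LTV = 367,500/449,500 = 81.8%.
Reserves = 33,120/2,340 = 14.2 months.
Product A: score 750 ≥ 680; DTI 48.6% ≤ 50%; LTV 81.8% ≤ 110%; employment 88 ≥ 12 mo; reserves 14.2 ≥ 6 mo → qualifies.
Product B: score 750 ≥ 680; DTI 48.6% > 40%; LTV 81.8% ≤ 90%; employment 88 ≥ 24 mo → does not qualify.
Product C: score 750 ≥ 640; DTI 48.6% > 36%; LTV 81.8% ≤ 95% → does not qualify.

Product A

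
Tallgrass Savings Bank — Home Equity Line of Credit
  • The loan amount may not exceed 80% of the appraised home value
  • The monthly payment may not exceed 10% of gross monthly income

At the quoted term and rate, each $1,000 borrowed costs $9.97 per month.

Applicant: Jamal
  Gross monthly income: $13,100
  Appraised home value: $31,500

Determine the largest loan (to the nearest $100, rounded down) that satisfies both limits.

$25,200

Payment cap: 10% × $13,100 = $1,310/month.
At $9.97 per $1,000, that supports 1,310/9.97 × 1,000 ≈ $131,394 → $131,300.
LTV cap: 80% × $31,500 = $25,200 → $25,200.
Binding constraint: loan-to-value.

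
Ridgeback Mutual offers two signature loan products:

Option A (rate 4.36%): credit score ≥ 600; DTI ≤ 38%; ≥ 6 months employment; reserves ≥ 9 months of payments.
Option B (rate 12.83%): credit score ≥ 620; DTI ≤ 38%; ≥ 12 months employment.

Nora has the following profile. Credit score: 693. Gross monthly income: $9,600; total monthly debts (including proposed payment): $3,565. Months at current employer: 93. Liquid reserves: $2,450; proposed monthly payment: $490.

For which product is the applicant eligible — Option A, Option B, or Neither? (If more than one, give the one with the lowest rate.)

DTI = 3,565/9,600 = 37.1%.
Reserves = 2,450/490 = 5.0 months.
Option A: score 693 ≥ 600; DTI 37.1% ≤ 38%; employment 93 ≥ 6 mo; reserves 5.0 < 9 mo → does not qualify.
Option B: score 693 ≥ 620; DTI 37.1% ≤ 38%; employment 93 ≥ 12 mo → qualifies.

Option B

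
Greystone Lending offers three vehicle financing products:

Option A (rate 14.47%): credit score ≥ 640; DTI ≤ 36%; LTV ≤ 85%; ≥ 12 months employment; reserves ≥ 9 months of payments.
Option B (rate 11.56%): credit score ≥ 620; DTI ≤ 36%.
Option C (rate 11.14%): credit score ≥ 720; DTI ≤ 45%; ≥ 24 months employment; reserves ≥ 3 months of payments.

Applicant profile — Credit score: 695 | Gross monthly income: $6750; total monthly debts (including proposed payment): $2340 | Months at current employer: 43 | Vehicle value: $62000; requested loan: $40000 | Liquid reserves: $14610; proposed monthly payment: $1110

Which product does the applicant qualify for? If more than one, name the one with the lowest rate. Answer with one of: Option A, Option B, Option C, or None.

DTI = 2,340/6,750 = 34.7%.
LTV = 40,000/62,000 = 64.5%.
Reserves = 14,610/1,110 = 13.2 months.
Option A: score 695 ≥ 640; DTI 34.7% ≤ 36%; LTV 64.5% ≤ 85%; employment 43 ≥ 12 mo; reserves 13.2 ≥ 9 mo → qualifies.
Option B: score 695 ≥ 620; DTI 34.7% ≤ 36% → qualifies.
Option C: score 695 < 720; DTI 34.7% ≤ 45%; employment 43 ≥ 24 mo; reserves 13.2 ≥ 3 mo → does not qualify.
Qualifying: Option A, Option B. Lowest rate is 11.56% → Option B.

Option B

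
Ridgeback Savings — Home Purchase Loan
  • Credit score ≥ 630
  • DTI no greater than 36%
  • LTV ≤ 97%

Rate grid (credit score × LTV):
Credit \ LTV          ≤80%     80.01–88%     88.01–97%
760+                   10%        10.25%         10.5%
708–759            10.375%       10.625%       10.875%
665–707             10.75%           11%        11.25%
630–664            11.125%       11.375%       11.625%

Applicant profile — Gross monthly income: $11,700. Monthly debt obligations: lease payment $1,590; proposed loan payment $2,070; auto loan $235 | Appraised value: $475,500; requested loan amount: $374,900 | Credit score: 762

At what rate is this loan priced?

10%

Credit score 762 ≥ 630; Total monthly debts = (1,590 + 2,070 + 235) = 3,895. DTI = 3,895/11,700 = 33.3% ≤ 36%
Loan-to-value = 374,900/475,500 = 78.8% — pass (97% max)
Row: 762 falls in 760+. Column: 78.8% falls in ≤80%. Rate = 10%.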